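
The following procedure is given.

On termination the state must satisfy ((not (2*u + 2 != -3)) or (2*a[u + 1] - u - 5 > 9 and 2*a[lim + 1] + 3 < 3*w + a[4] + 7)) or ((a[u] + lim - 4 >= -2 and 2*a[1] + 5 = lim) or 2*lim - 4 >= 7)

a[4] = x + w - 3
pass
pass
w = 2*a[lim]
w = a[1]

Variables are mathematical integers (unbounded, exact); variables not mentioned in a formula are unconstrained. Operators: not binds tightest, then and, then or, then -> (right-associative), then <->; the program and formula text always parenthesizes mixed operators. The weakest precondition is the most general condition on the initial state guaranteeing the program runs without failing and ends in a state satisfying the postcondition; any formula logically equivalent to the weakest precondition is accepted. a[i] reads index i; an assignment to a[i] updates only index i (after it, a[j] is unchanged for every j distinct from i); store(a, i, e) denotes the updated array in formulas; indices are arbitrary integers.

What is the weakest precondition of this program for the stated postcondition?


Working backward. After the program, the postcondition ((not (2*u + 2 != -3)) or (2*a[u + 1] - u - 5 > 9 and 2*a[lim + 1] + 3 < 3*w + a[4] + 7)) or ((a[u] + lim - 4 >= -2 and 2*a[1] + 5 = lim) or 2*lim - 4 >= 7) must hold; in canonical form it is (not (2*u != -5)) or (2*a[u + 1] > u + 14 and 2*a[lim + 1] < a[4] + 3*w + 4) or (a[u] + lim >= 2 and 2*a[1] = lim - 5) or 2*lim >= 11.
Before w := a[1]: (not (2*u != -5)) or (2*a[u + 1] > u + 14 and 2*a[lim + 1] < 3*a[1] + a[4] + 4) or (a[u] + lim >= 2 and 2*a[1] = lim - 5) or 2*lim >= 11
Before w := 2*a[lim]: (not (2*u != -5)) or (2*a[u + 1] > u + 14 and 2*a[lim + 1] < 3*a[1] + a[4] + 4) or (a[u] + lim >= 2 and 2*a[1] = lim - 5) or 2*lim >= 11
Before skip: (not (2*u != -5)) or (2*a[u + 1] > u + 14 and 2*a[lim + 1] < 3*a[1] + a[4] + 4) or (a[u] + lim >= 2 and 2*a[1] = lim - 5) or 2*lim >= 11
Before skip: (not (2*u != -5)) or (2*a[u + 1] > u + 14 and 2*a[lim + 1] < 3*a[1] + a[4] + 4) or (a[u] + lim >= 2 and 2*a[1] = lim - 5) or 2*lim >= 11
Before a[4] := x + w - 3: (not (2*u != -5)) or (2*store(a, 4, w + x - 3)[u + 1] > u + 14 and 2*store(a, 4, w + x - 3)[lim + 1] < 3*a[1] + w + x + 1) or (store(a, 4, w + x - 3)[u] + lim >= 2 and 2*a[1] = lim - 5) or 2*lim >= 11
Answer: WP = (not (2*u != -5)) or (2*store(a, 4, w + x - 3)[u + 1] > u + 14 and 2*store(a, 4, w + x - 3)[lim + 1] < 3*a[1] + w + x + 1) or (store(a, 4, w + x - 3)[u] + lim >= 2 and 2*a[1] = lim - 5) or 2*lim >= 11


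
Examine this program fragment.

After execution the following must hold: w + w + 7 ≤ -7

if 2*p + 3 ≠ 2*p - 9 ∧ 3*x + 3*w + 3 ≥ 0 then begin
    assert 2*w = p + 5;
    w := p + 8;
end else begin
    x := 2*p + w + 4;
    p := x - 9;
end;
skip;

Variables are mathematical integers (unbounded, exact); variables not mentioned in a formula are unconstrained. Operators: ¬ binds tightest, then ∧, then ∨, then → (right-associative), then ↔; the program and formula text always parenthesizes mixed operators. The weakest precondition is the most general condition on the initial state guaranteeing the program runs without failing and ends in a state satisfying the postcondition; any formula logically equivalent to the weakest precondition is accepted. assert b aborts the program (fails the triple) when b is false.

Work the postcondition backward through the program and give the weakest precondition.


Working backward. After the program, the postcondition w + w + 7 ≤ -7 must hold; in canonical form it is 2*w ≤ -14.
Before skip: 2*w ≤ -14
Then branch requires 2*w = p + 5 ∧ 2*p ≤ -30; else branch requires 2*w ≤ -14.
Before the if: (3*w + 3*x ≥ -3 → (2*w = p + 5 ∧ 2*p ≤ -30)) ∧ ((¬(3*w + 3*x ≥ -3)) → 2*w ≤ -14)
Answer: WP = (3*w + 3*x ≥ -3 → (2*w = p + 5 ∧ 2*p ≤ -30)) ∧ ((¬(3*w + 3*x ≥ -3)) → 2*w ≤ -14)


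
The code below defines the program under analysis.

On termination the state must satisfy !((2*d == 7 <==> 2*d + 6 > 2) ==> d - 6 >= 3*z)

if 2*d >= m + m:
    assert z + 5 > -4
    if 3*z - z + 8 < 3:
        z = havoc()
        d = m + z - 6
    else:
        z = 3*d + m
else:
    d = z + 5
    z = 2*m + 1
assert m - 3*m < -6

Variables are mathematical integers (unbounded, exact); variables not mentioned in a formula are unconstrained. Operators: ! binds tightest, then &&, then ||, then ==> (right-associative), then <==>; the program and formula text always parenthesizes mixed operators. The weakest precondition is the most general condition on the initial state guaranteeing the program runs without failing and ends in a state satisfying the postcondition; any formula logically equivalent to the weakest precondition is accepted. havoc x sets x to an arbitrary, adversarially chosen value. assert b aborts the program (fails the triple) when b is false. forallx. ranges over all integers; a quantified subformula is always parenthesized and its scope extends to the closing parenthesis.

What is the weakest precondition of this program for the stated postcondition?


Working backward. After the program, the postcondition !((2*d == 7 <==> 2*d + 6 > 2) ==> d - 6 >= 3*z) must hold; in canonical form it is !((2*d == 7 <==> 2*d > -4) ==> d >= 3*z + 6).
Before assert m - 3*m < -6: 2*m > 6 && (!((2*d == 7 <==> 2*d > -4) ==> d >= 3*z + 6))
Then branch requires z > -9 && (2*z < -5 ==> (forall z_1. (2*m > 6 && (!((2*m + 2*z_1 == 19 <==> 2*m + 2*z_1 > 8) ==> m >= 2*z_1 + 12))))) && ((!(2*z < -5)) ==> (2*m > 6 && (!((2*d == 7 <==> 2*d > -4) ==> 8*d + 3*m <= -6)))); else branch requires 2*m > 6 && (!((2*z == -3 <==> 2*z > -14) ==> z >= 6*m + 4)).
Before the if: (2*d >= 2*m ==> (z > -9 && (2*z < -5 ==> (forall z_1. (2*m > 6 && (!((2*m + 2*z_1 == 19 <==> 2*m + 2*z_1 > 8) ==> m >= 2*z_1 + 12))))) && ((!(2*z < -5)) ==> (2*m > 6 && (!((2*d == 7 <==> 2*d > -4) ==> 8*d + 3*m <= -6)))))) && ((!(2*d >= 2*m)) ==> (2*m > 6 && (!((2*z == -3 <==> 2*z > -14) ==> z >= 6*m + 4))))
Answer: WP = (2*d >= 2*m ==> (z > -9 && (2*z < -5 ==> (forall z_1. (2*m > 6 && (!((2*m + 2*z_1 == 19 <==> 2*m + 2*z_1 > 8) ==> m >= 2*z_1 + 12))))) && ((!(2*z < -5)) ==> (2*m > 6 && (!((2*d == 7 <==> 2*d > -4) ==> 8*d + 3*m <= -6)))))) && ((!(2*d >= 2*m)) ==> (2*m > 6 && (!((2*z == -3 <==> 2*z > -14) ==> z >= 6*m + 4))))


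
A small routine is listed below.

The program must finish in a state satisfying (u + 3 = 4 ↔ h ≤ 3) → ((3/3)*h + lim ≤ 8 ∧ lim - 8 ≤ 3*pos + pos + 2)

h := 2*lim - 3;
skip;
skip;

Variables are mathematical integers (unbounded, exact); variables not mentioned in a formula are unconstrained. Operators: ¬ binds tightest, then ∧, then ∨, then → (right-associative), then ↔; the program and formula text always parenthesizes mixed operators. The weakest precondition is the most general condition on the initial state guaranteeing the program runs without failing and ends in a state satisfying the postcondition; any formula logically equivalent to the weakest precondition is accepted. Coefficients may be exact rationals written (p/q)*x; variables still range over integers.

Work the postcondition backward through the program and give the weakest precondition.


Working backward. After the program, the postcondition (u + 3 = 4 ↔ h ≤ 3) → ((3/3)*h + lim ≤ 8 ∧ lim - 8 ≤ 3*pos + pos + 2) must hold; in canonical form it is (u = 1 ↔ h ≤ 3) → (h + lim ≤ 8 ∧ lim ≤ 4*pos + 10).
Before skip: (u = 1 ↔ h ≤ 3) → (h + lim ≤ 8 ∧ lim ≤ 4*pos + 10)
Before skip: (u = 1 ↔ h ≤ 3) → (h + lim ≤ 8 ∧ lim ≤ 4*pos + 10)
Before h := 2*lim - 3: (u = 1 ↔ 2*lim ≤ 6) → (3*lim ≤ 11 ∧ lim ≤ 4*pos + 10)
Answer: WP = (u = 1 ↔ 2*lim ≤ 6) → (3*lim ≤ 11 ∧ lim ≤ 4*pos + 10)


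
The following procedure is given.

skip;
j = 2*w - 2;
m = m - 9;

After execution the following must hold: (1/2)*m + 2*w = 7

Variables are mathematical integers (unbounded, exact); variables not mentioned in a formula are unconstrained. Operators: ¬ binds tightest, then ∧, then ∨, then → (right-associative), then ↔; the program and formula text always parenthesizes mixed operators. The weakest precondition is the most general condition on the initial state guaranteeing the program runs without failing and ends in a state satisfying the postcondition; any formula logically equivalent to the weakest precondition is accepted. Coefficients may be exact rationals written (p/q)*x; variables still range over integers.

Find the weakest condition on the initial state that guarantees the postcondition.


Working backward. After the program, (1/2)*m + 2*w = 7 must hold.
Before m := m - 9: (1/2)*m + 2*w = 23/2
Before j := 2*w - 2: (1/2)*m + 2*w = 23/2
Before skip: (1/2)*m + 2*w = 23/2
Answer: WP = (1/2)*m + 2*w = 23/2


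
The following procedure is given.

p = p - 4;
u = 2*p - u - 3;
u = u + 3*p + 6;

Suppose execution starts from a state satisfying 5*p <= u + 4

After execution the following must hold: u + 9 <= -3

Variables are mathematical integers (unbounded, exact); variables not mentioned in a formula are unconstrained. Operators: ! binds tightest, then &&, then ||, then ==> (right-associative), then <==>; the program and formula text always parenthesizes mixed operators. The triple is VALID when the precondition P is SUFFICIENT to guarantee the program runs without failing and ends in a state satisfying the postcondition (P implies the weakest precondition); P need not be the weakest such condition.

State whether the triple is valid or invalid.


Working backward. After the program, the postcondition u + 9 <= -3 must hold; in canonical form it is u <= -12.
Before u := u + 3*p + 6: 3*p + u <= -18
Before u := 2*p - u - 3: 5*p <= u - 15
Before p := p - 4: 5*p <= u + 5
The weakest precondition is 5*p <= u + 5.
Check whether 5*p <= u + 4 implies it.
Every state satisfying the precondition satisfies the weakest precondition: the implication holds.
Answer: valid


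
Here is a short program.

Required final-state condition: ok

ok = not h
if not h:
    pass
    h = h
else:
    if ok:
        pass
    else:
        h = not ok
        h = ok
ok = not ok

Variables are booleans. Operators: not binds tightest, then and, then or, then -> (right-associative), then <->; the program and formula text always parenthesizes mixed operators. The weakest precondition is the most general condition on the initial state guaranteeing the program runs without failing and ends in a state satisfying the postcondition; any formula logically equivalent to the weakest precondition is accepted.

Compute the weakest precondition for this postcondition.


Working backward. After the program, ok must hold.
Before ok := not ok: not ok
Then branch requires not ok; else branch requires ok -> (not ok).
Before the if: ((not h) -> (not ok)) and (h -> (ok -> (not ok)))
Before ok := not h: ((not h) -> h) and (h -> ((not h) -> h))
Answer: WP = ((not h) -> h) and (h -> ((not h) -> h))


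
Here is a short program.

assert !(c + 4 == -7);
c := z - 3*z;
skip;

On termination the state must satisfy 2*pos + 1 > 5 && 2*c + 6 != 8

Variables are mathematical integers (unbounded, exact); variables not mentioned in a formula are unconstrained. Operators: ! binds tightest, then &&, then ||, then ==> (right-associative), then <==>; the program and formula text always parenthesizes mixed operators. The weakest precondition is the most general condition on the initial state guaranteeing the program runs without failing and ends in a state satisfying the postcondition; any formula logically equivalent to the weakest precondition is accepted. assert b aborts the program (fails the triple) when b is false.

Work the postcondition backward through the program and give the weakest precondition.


Working backward. After the program, the postcondition 2*pos + 1 > 5 && 2*c + 6 != 8 must hold; in canonical form it is 2*pos > 4 && 2*c != 2.
Before skip: 2*pos > 4 && 2*c != 2
Before c := z - 3*z: 2*pos > 4 && 4*z != -2
Before assert !(c + 4 == -7): (!(c == -11)) && 2*pos > 4 && 4*z != -2
Answer: WP = (!(c == -11)) && 2*pos > 4 && 4*z != -2


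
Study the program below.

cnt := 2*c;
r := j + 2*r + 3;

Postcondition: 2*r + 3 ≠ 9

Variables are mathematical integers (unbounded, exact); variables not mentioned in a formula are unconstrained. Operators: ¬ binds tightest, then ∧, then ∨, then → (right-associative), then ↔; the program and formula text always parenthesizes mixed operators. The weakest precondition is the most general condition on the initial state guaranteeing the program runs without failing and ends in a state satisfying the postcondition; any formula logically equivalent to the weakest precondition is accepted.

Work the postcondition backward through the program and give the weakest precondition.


Working backward. After the program, the postcondition 2*r + 3 ≠ 9 must hold; in canonical form it is 2*r ≠ 6.
Before r := j + 2*r + 3: 2*j + 4*r ≠ 0
Before cnt := 2*c: 2*j + 4*r ≠ 0
Answer: WP = 2*j + 4*r ≠ 0


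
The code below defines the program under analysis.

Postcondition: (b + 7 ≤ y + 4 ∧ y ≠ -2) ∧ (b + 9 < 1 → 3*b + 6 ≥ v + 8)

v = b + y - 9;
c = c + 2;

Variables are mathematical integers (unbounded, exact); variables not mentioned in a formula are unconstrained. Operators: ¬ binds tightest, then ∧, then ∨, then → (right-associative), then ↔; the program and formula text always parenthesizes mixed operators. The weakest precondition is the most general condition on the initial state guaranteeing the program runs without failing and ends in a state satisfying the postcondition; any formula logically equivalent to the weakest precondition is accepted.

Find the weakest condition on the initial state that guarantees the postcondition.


Working backward. After the program, the postcondition (b + 7 ≤ y + 4 ∧ y ≠ -2) ∧ (b + 9 < 1 → 3*b + 6 ≥ v + 8) must hold; in canonical form it is b ≤ y - 3 ∧ y ≠ -2 ∧ (b < -8 → 3*b ≥ v + 2).
Before c := c + 2: b ≤ y - 3 ∧ y ≠ -2 ∧ (b < -8 → 3*b ≥ v + 2)
Before v := b + y - 9: b ≤ y - 3 ∧ y ≠ -2 ∧ (b < -8 → 2*b ≥ y - 7)
Answer: WP = b ≤ y - 3 ∧ y ≠ -2 ∧ (b < -8 → 2*b ≥ y - 7)


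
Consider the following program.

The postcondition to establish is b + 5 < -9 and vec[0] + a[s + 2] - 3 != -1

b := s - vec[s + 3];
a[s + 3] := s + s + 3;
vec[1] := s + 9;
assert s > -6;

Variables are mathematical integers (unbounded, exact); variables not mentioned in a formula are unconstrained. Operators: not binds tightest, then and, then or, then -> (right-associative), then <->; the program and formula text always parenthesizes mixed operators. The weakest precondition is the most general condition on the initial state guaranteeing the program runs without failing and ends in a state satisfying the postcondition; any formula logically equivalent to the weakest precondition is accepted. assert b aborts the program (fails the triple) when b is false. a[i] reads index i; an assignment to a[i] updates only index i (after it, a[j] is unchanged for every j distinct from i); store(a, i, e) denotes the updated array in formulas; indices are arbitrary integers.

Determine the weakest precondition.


Working backward. After the program, the postcondition b + 5 < -9 and vec[0] + a[s + 2] - 3 != -1 must hold; in canonical form it is b < -14 and a[s + 2] + vec[0] != 2.
Before assert s > -6: s > -6 and b < -14 and a[s + 2] + vec[0] != 2
Before vec[1] := s + 9: s > -6 and b < -14 and a[s + 2] + vec[0] != 2
Before a[s + 3] := s + s + 3: s > -6 and b < -14 and vec[0] + store(a, s + 3, 2*s + 3)[s + 2] != 2
Before b := s - vec[s + 3]: s > -6 and s < vec[s + 3] - 14 and vec[0] + store(a, s + 3, 2*s + 3)[s + 2] != 2
Answer: WP = s > -6 and s < vec[s + 3] - 14 and vec[0] + store(a, s + 3, 2*s + 3)[s + 2] != 2


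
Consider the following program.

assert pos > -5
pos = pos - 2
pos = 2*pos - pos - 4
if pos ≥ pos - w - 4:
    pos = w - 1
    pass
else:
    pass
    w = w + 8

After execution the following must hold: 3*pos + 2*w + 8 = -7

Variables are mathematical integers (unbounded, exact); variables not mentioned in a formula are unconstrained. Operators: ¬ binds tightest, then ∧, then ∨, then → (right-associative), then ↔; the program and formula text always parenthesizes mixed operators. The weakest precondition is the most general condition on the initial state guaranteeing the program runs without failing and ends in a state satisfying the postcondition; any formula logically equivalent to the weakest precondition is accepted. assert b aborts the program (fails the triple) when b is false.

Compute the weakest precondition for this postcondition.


Working backward. After the program, the postcondition 3*pos + 2*w + 8 = -7 must hold; in canonical form it is 3*pos + 2*w = -15.
Then branch requires 5*w = -12; else branch requires 3*pos + 2*w = -31.
Before the if: (w ≥ -4 → 5*w = -12) ∧ ((¬(w ≥ -4)) → 3*pos + 2*w = -31)
Before pos := 2*pos - pos - 4: (w ≥ -4 → 5*w = -12) ∧ ((¬(w ≥ -4)) → 3*pos + 2*w = -19)
Before pos := pos - 2: (w ≥ -4 → 5*w = -12) ∧ ((¬(w ≥ -4)) → 3*pos + 2*w = -13)
Before assert pos > -5: pos > -5 ∧ (w ≥ -4 → 5*w = -12) ∧ ((¬(w ≥ -4)) → 3*pos + 2*w = -13)
Answer: WP = pos > -5 ∧ (w ≥ -4 → 5*w = -12) ∧ ((¬(w ≥ -4)) → 3*pos + 2*w = -13)


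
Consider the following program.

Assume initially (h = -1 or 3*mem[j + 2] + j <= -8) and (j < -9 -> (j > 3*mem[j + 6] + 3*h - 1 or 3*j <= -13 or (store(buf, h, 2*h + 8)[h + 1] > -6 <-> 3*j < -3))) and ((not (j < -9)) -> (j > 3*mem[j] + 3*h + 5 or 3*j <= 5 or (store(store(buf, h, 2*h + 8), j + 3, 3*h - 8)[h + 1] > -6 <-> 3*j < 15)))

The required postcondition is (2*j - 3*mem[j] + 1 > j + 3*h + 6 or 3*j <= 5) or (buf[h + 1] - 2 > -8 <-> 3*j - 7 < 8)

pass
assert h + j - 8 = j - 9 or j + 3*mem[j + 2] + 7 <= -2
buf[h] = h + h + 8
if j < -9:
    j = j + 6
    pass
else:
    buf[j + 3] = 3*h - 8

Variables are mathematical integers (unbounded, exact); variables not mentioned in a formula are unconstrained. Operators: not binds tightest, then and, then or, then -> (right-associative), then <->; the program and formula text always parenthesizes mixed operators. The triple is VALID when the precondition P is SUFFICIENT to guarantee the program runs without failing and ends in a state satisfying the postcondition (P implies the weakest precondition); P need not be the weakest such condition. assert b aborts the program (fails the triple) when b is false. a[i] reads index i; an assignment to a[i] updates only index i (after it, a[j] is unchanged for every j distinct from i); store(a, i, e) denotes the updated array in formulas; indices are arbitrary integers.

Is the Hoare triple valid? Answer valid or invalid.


Working backward. After the program, the postcondition (2*j - 3*mem[j] + 1 > j + 3*h + 6 or 3*j <= 5) or (buf[h + 1] - 2 > -8 <-> 3*j - 7 < 8) must hold; in canonical form it is j > 3*mem[j] + 3*h + 5 or 3*j <= 5 or (buf[h + 1] > -6 <-> 3*j < 15).
Then branch requires j > 3*mem[j + 6] + 3*h - 1 or 3*j <= -13 or (buf[h + 1] > -6 <-> 3*j < -3); else branch requires j > 3*mem[j] + 3*h + 5 or 3*j <= 5 or (store(buf, j + 3, 3*h - 8)[h + 1] > -6 <-> 3*j < 15).
Before the if: (j < -9 -> (j > 3*mem[j + 6] + 3*h - 1 or 3*j <= -13 or (buf[h + 1] > -6 <-> 3*j < -3))) and ((not (j < -9)) -> (j > 3*mem[j] + 3*h + 5 or 3*j <= 5 or (store(buf, j + 3, 3*h - 8)[h + 1] > -6 <-> 3*j < 15)))
Before buf[h] := h + h + 8: (j < -9 -> (j > 3*mem[j + 6] + 3*h - 1 or 3*j <= -13 or (store(buf, h, 2*h + 8)[h + 1] > -6 <-> 3*j < -3))) and ((not (j < -9)) -> (j > 3*mem[j] + 3*h + 5 or 3*j <= 5 or (store(store(buf, h, 2*h + 8), j + 3, 3*h - 8)[h + 1] > -6 <-> 3*j < 15)))
Before assert h + j - 8 = j - 9 or j + 3*mem[j + 2] + 7 <= -2: (h = -1 or 3*mem[j + 2] + j <= -9) and (j < -9 -> (j > 3*mem[j + 6] + 3*h - 1 or 3*j <= -13 or (store(buf, h, 2*h + 8)[h + 1] > -6 <-> 3*j < -3))) and ((not (j < -9)) -> (j > 3*mem[j] + 3*h + 5 or 3*j <= 5 or (store(store(buf, h, 2*h + 8), j + 3, 3*h - 8)[h + 1] > -6 <-> 3*j < 15)))
Before skip: (h = -1 or 3*mem[j + 2] + j <= -9) and (j < -9 -> (j > 3*mem[j + 6] + 3*h - 1 or 3*j <= -13 or (store(buf, h, 2*h + 8)[h + 1] > -6 <-> 3*j < -3))) and ((not (j < -9)) -> (j > 3*mem[j] + 3*h + 5 or 3*j <= 5 or (store(store(buf, h, 2*h + 8), j + 3, 3*h - 8)[h + 1] > -6 <-> 3*j < 15)))
The weakest precondition is (h = -1 or 3*mem[j + 2] + j <= -9) and (j < -9 -> (j > 3*mem[j + 6] + 3*h - 1 or 3*j <= -13 or (store(buf, h, 2*h + 8)[h + 1] > -6 <-> 3*j < -3))) and ((not (j < -9)) -> (j > 3*mem[j] + 3*h + 5 or 3*j <= 5 or (store(store(buf, h, 2*h + 8), j + 3, 3*h - 8)[h + 1] > -6 <-> 3*j < 15))).
Check whether (h = -1 or 3*mem[j + 2] + j <= -8) and (j < -9 -> (j > 3*mem[j + 6] + 3*h - 1 or 3*j <= -13 or (store(buf, h, 2*h + 8)[h + 1] > -6 <-> 3*j < -3))) and ((not (j < -9)) -> (j > 3*mem[j] + 3*h + 5 or 3*j <= 5 or (store(store(buf, h, 2*h + 8), j + 3, 3*h - 8)[h + 1] > -6 <-> 3*j < 15))) implies it.
Countermodel: at the initial state buf = {[-2] = 9, [-1] = 9, [19549] = 9, [19551] = 9, [19552] = 9, [19555] = 9, elsewhere 9}, h = -2, j = 19549, mem = {[-2] = 5, [-1] = 5, [19549] = 0, [19551] = -6519, [19552] = 5, [19555] = 5, elsewhere 5}, the precondition holds but the weakest precondition fails.
Answer: invalid


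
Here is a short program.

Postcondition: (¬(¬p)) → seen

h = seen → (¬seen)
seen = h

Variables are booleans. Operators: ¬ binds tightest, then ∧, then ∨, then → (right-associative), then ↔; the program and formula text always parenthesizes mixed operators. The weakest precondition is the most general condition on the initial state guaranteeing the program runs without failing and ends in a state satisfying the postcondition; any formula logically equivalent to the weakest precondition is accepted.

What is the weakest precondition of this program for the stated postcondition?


Working backward. After the program, the postcondition (¬(¬p)) → seen must hold; in canonical form it is p → seen.
Before seen := h: p → h
Before h := seen → (¬seen): p → (seen → (¬seen))
Answer: WP = p → (seen → (¬seen))


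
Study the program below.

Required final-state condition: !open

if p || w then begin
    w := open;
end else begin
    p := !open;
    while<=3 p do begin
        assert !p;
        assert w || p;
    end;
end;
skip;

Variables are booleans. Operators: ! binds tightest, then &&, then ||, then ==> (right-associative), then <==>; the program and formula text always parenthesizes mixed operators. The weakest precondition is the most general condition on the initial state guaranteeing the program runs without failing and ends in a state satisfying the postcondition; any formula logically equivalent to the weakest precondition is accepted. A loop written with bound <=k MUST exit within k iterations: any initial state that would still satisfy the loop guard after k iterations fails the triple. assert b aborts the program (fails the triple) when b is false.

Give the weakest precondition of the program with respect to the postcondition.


Working backward. After the program, !open must hold.
Before skip: !open
Then branch requires !open; else branch requires ((!open) ==> (open && (w || (!open)) && ((!open) ==> (open && (w || (!open)) && (open ==> (!open)))) && (open ==> (!open)))) && (open ==> (!open)).
Before the if: ((p || w) ==> (!open)) && ((!(p || w)) ==> (((!open) ==> (open && (w || (!open)) && ((!open) ==> (open && (w || (!open)) && (open ==> (!open)))) && (open ==> (!open)))) && (open ==> (!open))))
Answer: WP = ((p || w) ==> (!open)) && ((!(p || w)) ==> (((!open) ==> (open && (w || (!open)) && ((!open) ==> (open && (w || (!open)) && (open ==> (!open)))) && (open ==> (!open)))) && (open ==> (!open))))


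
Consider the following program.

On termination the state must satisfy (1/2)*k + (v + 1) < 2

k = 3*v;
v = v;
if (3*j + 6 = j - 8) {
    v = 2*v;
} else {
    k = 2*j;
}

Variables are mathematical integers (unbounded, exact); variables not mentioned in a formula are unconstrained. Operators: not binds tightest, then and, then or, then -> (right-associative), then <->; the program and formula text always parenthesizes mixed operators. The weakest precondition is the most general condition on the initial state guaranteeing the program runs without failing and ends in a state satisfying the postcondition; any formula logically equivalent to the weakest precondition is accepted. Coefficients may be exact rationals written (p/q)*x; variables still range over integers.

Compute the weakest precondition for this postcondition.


Working backward. After the program, the postcondition (1/2)*k + (v + 1) < 2 must hold; in canonical form it is (1/2)*k + v < 1.
Then branch requires (1/2)*k + 2*v < 1; else branch requires j + v < 1.
Before the if: (2*j = -14 -> (1/2)*k + 2*v < 1) and ((not (2*j = -14)) -> j + v < 1)
Before v := v: (2*j = -14 -> (1/2)*k + 2*v < 1) and ((not (2*j = -14)) -> j + v < 1)
Before k := 3*v: (2*j = -14 -> (7/2)*v < 1) and ((not (2*j = -14)) -> j + v < 1)
Answer: WP = (2*j = -14 -> (7/2)*v < 1) and ((not (2*j = -14)) -> j + v < 1)


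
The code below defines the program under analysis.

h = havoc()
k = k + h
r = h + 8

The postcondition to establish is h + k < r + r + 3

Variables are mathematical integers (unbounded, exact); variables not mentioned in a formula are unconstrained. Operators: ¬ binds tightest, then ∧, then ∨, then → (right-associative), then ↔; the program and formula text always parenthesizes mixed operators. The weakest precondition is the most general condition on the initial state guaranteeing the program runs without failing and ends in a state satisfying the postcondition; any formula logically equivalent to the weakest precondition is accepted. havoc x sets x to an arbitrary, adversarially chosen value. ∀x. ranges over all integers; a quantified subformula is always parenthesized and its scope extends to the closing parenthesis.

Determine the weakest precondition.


Working backward. After the program, the postcondition h + k < r + r + 3 must hold; in canonical form it is h + k < 2*r + 3.
Before r := h + 8: k < h + 19
Before k := k + h: k < 19
Before havoc h: k < 19
Answer: WP = k < 19


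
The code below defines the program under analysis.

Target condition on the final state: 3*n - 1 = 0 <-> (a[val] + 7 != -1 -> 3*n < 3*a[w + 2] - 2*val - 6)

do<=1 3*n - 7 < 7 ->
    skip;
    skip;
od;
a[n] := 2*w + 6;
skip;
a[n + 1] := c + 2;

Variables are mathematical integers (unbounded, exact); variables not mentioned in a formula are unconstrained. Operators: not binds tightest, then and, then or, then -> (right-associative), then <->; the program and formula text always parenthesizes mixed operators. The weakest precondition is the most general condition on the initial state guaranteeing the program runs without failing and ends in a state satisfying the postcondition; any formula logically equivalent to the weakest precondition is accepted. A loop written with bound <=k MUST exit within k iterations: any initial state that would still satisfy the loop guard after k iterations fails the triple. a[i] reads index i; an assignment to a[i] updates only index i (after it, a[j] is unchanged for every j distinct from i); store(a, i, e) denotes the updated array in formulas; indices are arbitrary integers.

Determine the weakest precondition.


Working backward. After the program, the postcondition 3*n - 1 = 0 <-> (a[val] + 7 != -1 -> 3*n < 3*a[w + 2] - 2*val - 6) must hold; in canonical form it is 3*n = 1 <-> (a[val] != -8 -> 3*n + 2*val < 3*a[w + 2] - 6).
Before a[n + 1] := c + 2: 3*n = 1 <-> (store(a, n + 1, c + 2)[val] != -8 -> 3*n + 2*val < 3*store(a, n + 1, c + 2)[w + 2] - 6)
Before skip: 3*n = 1 <-> (store(a, n + 1, c + 2)[val] != -8 -> 3*n + 2*val < 3*store(a, n + 1, c + 2)[w + 2] - 6)
Before a[n] := 2*w + 6: 3*n = 1 <-> (store(store(a, n, 2*w + 6), n + 1, c + 2)[val] != -8 -> 3*n + 2*val < 3*store(store(a, n, 2*w + 6), n + 1, c + 2)[w + 2] - 6)
Before the loop (bound <=1), unroll the exhaustion recursion (WP_0 = exit-now case; WP_j = one more guarded iteration, up to j = 1):
  WP_0: (not (3*n < 14)) and (3*n = 1 <-> (store(store(a, n, 2*w + 6), n + 1, c + 2)[val] != -8 -> 3*n + 2*val < 3*store(store(a, n, 2*w + 6), n + 1, c + 2)[w + 2] - 6))
  WP_1: (3*n < 14 -> ((not (3*n < 14)) and (3*n = 1 <-> (store(store(a, n, 2*w + 6), n + 1, c + 2)[val] != -8 -> 3*n + 2*val < 3*store(store(a, n, 2*w + 6), n + 1, c + 2)[w + 2] - 6)))) and ((not (3*n < 14)) -> (3*n = 1 <-> (store(store(a, n, 2*w + 6), n + 1, c + 2)[val] != -8 -> 3*n + 2*val < 3*store(store(a, n, 2*w + 6), n + 1, c + 2)[w + 2] - 6)))
So before the loop: (3*n < 14 -> ((not (3*n < 14)) and (3*n = 1 <-> (store(store(a, n, 2*w + 6), n + 1, c + 2)[val] != -8 -> 3*n + 2*val < 3*store(store(a, n, 2*w + 6), n + 1, c + 2)[w + 2] - 6)))) and ((not (3*n < 14)) -> (3*n = 1 <-> (store(store(a, n, 2*w + 6), n + 1, c + 2)[val] != -8 -> 3*n + 2*val < 3*store(store(a, n, 2*w + 6), n + 1, c + 2)[w + 2] - 6)))
Answer: WP = (3*n < 14 -> ((not (3*n < 14)) and (3*n = 1 <-> (store(store(a, n, 2*w + 6), n + 1, c + 2)[val] != -8 -> 3*n + 2*val < 3*store(store(a, n, 2*w + 6), n + 1, c + 2)[w + 2] - 6)))) and ((not (3*n < 14)) -> (3*n = 1 <-> (store(store(a, n, 2*w + 6), n + 1, c + 2)[val] != -8 -> 3*n + 2*val < 3*store(store(a, n, 2*w + 6), n + 1, c + 2)[w + 2] - 6)))


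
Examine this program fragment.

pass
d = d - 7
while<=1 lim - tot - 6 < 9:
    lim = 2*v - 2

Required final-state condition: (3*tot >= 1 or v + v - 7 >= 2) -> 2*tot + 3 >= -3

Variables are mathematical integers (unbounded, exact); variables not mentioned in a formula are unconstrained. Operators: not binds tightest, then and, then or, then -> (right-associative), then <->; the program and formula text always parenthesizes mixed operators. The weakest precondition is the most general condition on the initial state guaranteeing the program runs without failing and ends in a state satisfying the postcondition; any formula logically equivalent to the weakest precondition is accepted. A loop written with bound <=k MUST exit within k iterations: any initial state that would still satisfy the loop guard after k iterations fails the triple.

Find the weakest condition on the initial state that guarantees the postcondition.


Working backward. After the program, the postcondition (3*tot >= 1 or v + v - 7 >= 2) -> 2*tot + 3 >= -3 must hold; in canonical form it is (3*tot >= 1 or 2*v >= 9) -> 2*tot >= -6.
Before the loop (bound <=1), unroll the exhaustion recursion (WP_0 = exit-now case; WP_j = one more guarded iteration, up to j = 1):
  WP_0: (not (lim < tot + 15)) and ((3*tot >= 1 or 2*v >= 9) -> 2*tot >= -6)
  WP_1: (lim < tot + 15 -> ((not (2*v < tot + 17)) and ((3*tot >= 1 or 2*v >= 9) -> 2*tot >= -6))) and ((not (lim < tot + 15)) -> ((3*tot >= 1 or 2*v >= 9) -> 2*tot >= -6))
So before the loop: (lim < tot + 15 -> ((not (2*v < tot + 17)) and ((3*tot >= 1 or 2*v >= 9) -> 2*tot >= -6))) and ((not (lim < tot + 15)) -> ((3*tot >= 1 or 2*v >= 9) -> 2*tot >= -6))
Before d := d - 7: (lim < tot + 15 -> ((not (2*v < tot + 17)) and ((3*tot >= 1 or 2*v >= 9) -> 2*tot >= -6))) and ((not (lim < tot + 15)) -> ((3*tot >= 1 or 2*v >= 9) -> 2*tot >= -6))
Before skip: (lim < tot + 15 -> ((not (2*v < tot + 17)) and ((3*tot >= 1 or 2*v >= 9) -> 2*tot >= -6))) and ((not (lim < tot + 15)) -> ((3*tot >= 1 or 2*v >= 9) -> 2*tot >= -6))
Answer: WP = (lim < tot + 15 -> ((not (2*v < tot + 17)) and ((3*tot >= 1 or 2*v >= 9) -> 2*tot >= -6))) and ((not (lim < tot + 15)) -> ((3*tot >= 1 or 2*v >= 9) -> 2*tot >= -6))


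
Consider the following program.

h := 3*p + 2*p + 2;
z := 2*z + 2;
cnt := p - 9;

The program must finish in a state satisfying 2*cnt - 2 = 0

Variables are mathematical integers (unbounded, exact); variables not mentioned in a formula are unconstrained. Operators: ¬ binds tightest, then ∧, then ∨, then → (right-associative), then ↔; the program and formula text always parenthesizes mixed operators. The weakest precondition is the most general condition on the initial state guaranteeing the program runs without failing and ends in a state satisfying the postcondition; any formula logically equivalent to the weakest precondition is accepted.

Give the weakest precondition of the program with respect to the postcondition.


Working backward. After the program, the postcondition 2*cnt - 2 = 0 must hold; in canonical form it is 2*cnt = 2.
Before cnt := p - 9: 2*p = 20
Before z := 2*z + 2: 2*p = 20
Before h := 3*p + 2*p + 2: 2*p = 20
Answer: WP = 2*p = 20


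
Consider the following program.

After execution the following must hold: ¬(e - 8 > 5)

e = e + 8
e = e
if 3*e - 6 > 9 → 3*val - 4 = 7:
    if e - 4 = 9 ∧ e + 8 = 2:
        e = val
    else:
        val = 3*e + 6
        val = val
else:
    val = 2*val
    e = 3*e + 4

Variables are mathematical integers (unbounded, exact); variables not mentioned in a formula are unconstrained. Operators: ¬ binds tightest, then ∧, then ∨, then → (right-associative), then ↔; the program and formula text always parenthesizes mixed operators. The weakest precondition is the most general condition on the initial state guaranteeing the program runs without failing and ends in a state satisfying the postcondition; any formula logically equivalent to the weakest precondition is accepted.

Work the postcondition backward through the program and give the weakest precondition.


Working backward. After the program, the postcondition ¬(e - 8 > 5) must hold; in canonical form it is ¬(e > 13).
Then branch requires ((e = 13 ∧ e = -6) → (¬(val > 13))) ∧ ((¬(e = 13 ∧ e = -6)) → (¬(e > 13))); else branch requires ¬(3*e > 9).
Before the if: ((3*e > 15 → 3*val = 11) → (((e = 13 ∧ e = -6) → (¬(val > 13))) ∧ ((¬(e = 13 ∧ e = -6)) → (¬(e > 13))))) ∧ ((¬(3*e > 15 → 3*val = 11)) → (¬(3*e > 9)))
Before e := e: ((3*e > 15 → 3*val = 11) → (((e = 13 ∧ e = -6) → (¬(val > 13))) ∧ ((¬(e = 13 ∧ e = -6)) → (¬(e > 13))))) ∧ ((¬(3*e > 15 → 3*val = 11)) → (¬(3*e > 9)))
Before e := e + 8: ((3*e > -9 → 3*val = 11) → (((e = 5 ∧ e = -14) → (¬(val > 13))) ∧ ((¬(e = 5 ∧ e = -14)) → (¬(e > 5))))) ∧ ((¬(3*e > -9 → 3*val = 11)) → (¬(3*e > -15)))
Answer: WP = ((3*e > -9 → 3*val = 11) → (((e = 5 ∧ e = -14) → (¬(val > 13))) ∧ ((¬(e = 5 ∧ e = -14)) → (¬(e > 5))))) ∧ ((¬(3*e > -9 → 3*val = 11)) → (¬(3*e > -15)))


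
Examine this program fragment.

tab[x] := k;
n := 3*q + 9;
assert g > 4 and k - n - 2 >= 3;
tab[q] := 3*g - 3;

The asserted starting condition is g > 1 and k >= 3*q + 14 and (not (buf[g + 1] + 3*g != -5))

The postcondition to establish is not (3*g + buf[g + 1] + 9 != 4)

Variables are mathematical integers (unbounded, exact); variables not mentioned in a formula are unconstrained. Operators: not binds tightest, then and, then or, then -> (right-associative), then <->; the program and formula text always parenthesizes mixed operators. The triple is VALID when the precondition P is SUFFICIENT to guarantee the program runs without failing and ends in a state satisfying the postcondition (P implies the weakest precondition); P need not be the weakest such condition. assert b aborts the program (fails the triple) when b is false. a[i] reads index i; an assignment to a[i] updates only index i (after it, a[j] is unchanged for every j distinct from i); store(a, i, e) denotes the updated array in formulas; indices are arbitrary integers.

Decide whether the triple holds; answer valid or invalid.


Working backward. After the program, the postcondition not (3*g + buf[g + 1] + 9 != 4) must hold; in canonical form it is not (buf[g + 1] + 3*g != -5).
Before tab[q] := 3*g - 3: not (buf[g + 1] + 3*g != -5)
Before assert g > 4 and k - n - 2 >= 3: g > 4 and k >= n + 5 and (not (buf[g + 1] + 3*g != -5))
Before n := 3*q + 9: g > 4 and k >= 3*q + 14 and (not (buf[g + 1] + 3*g != -5))
Before tab[x] := k: g > 4 and k >= 3*q + 14 and (not (buf[g + 1] + 3*g != -5))
The weakest precondition is g > 4 and k >= 3*q + 14 and (not (buf[g + 1] + 3*g != -5)).
Check whether g > 1 and k >= 3*q + 14 and (not (buf[g + 1] + 3*g != -5)) implies it.
Countermodel: at the initial state buf = {[3] = -11, elsewhere -11}, g = 2, k = 14, q = 0, the precondition holds but the weakest precondition fails.
Answer: invalid


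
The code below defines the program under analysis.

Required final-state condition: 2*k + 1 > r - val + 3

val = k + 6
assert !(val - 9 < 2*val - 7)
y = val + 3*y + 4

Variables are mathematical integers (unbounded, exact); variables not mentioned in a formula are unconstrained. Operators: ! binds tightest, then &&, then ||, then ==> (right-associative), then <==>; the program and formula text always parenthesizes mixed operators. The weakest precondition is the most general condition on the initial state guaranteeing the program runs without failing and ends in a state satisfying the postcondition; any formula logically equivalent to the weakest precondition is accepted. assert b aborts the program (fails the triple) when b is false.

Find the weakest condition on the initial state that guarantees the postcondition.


Working backward. After the program, the postcondition 2*k + 1 > r - val + 3 must hold; in canonical form it is 2*k + val > r + 2.
Before y := val + 3*y + 4: 2*k + val > r + 2
Before assert !(val - 9 < 2*val - 7): (!(val > -2)) && 2*k + val > r + 2
Before val := k + 6: (!(k > -8)) && 3*k > r - 4
Answer: WP = (!(k > -8)) && 3*k > r - 4


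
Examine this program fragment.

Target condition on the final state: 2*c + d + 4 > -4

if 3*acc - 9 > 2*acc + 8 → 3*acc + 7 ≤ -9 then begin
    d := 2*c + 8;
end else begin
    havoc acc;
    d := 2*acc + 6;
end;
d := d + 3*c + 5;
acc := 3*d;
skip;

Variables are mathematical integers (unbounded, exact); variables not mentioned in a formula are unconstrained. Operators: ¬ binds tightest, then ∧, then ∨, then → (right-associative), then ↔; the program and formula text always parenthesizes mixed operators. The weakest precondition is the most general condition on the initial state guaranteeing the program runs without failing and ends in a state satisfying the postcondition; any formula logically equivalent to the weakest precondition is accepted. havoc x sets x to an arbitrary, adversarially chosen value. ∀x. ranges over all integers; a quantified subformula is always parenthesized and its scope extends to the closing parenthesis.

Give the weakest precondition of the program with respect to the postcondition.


Working backward. After the program, the postcondition 2*c + d + 4 > -4 must hold; in canonical form it is 2*c + d > -8.
Before skip: 2*c + d > -8
Before acc := 3*d: 2*c + d > -8
Before d := d + 3*c + 5: 5*c + d > -13
Then branch requires 7*c > -21; else branch requires ∀acc_1. 2*acc_1 + 5*c > -19.
Before the if: ((acc > 17 → 3*acc ≤ -16) → 7*c > -21) ∧ ((¬(acc > 17 → 3*acc ≤ -16)) → (∀acc_1. 2*acc_1 + 5*c > -19))
Answer: WP = ((acc > 17 → 3*acc ≤ -16) → 7*c > -21) ∧ ((¬(acc > 17 → 3*acc ≤ -16)) → (∀acc_1. 2*acc_1 + 5*c > -19))


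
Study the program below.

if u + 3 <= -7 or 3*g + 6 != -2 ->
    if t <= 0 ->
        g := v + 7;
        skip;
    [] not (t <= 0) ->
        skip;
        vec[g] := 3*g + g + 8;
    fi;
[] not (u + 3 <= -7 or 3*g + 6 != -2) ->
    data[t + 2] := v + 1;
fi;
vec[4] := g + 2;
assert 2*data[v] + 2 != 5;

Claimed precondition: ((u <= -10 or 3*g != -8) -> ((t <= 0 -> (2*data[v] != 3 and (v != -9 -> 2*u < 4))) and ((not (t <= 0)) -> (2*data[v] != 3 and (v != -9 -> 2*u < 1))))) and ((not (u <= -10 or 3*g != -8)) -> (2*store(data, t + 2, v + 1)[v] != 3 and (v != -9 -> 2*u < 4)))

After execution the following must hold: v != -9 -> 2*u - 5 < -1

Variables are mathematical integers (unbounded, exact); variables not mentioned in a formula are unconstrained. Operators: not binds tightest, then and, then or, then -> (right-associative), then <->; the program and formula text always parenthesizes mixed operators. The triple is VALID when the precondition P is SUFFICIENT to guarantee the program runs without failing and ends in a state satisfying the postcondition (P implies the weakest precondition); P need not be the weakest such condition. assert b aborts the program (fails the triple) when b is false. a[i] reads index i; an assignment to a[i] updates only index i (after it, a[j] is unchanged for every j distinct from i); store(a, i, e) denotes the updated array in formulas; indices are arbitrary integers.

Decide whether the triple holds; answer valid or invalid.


Working backward. After the program, the postcondition v != -9 -> 2*u - 5 < -1 must hold; in canonical form it is v != -9 -> 2*u < 4.
Before assert 2*data[v] + 2 != 5: 2*data[v] != 3 and (v != -9 -> 2*u < 4)
Before vec[4] := g + 2: 2*data[v] != 3 and (v != -9 -> 2*u < 4)
Then branch requires (t <= 0 -> (2*data[v] != 3 and (v != -9 -> 2*u < 4))) and ((not (t <= 0)) -> (2*data[v] != 3 and (v != -9 -> 2*u < 4))); else branch requires 2*store(data, t + 2, v + 1)[v] != 3 and (v != -9 -> 2*u < 4).
Before the if: ((u <= -10 or 3*g != -8) -> ((t <= 0 -> (2*data[v] != 3 and (v != -9 -> 2*u < 4))) and ((not (t <= 0)) -> (2*data[v] != 3 and (v != -9 -> 2*u < 4))))) and ((not (u <= -10 or 3*g != -8)) -> (2*store(data, t + 2, v + 1)[v] != 3 and (v != -9 -> 2*u < 4)))
The weakest precondition is ((u <= -10 or 3*g != -8) -> ((t <= 0 -> (2*data[v] != 3 and (v != -9 -> 2*u < 4))) and ((not (t <= 0)) -> (2*data[v] != 3 and (v != -9 -> 2*u < 4))))) and ((not (u <= -10 or 3*g != -8)) -> (2*store(data, t + 2, v + 1)[v] != 3 and (v != -9 -> 2*u < 4))).
Check whether ((u <= -10 or 3*g != -8) -> ((t <= 0 -> (2*data[v] != 3 and (v != -9 -> 2*u < 4))) and ((not (t <= 0)) -> (2*data[v] != 3 and (v != -9 -> 2*u < 1))))) and ((not (u <= -10 or 3*g != -8)) -> (2*store(data, t + 2, v + 1)[v] != 3 and (v != -9 -> 2*u < 4))) implies it.
Every state satisfying the precondition satisfies the weakest precondition: the implication holds.
Answer: valid
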